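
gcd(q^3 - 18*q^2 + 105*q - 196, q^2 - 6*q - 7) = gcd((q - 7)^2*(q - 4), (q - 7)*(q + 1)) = q - 7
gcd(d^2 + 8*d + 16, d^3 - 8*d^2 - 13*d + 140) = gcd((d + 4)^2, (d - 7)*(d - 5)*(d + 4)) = d + 4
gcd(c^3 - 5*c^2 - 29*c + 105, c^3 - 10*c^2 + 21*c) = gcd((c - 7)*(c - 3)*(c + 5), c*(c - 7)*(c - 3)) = c^2 - 10*c + 21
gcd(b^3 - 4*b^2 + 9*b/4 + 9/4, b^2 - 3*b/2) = b - 3/2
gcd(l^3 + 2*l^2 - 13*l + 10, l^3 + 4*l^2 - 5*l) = l^2 + 4*l - 5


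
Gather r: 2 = 2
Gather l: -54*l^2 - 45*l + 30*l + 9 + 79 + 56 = -54*l^2 - 15*l + 144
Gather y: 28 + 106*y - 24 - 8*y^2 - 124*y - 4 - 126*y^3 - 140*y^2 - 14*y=-126*y^3 - 148*y^2 - 32*y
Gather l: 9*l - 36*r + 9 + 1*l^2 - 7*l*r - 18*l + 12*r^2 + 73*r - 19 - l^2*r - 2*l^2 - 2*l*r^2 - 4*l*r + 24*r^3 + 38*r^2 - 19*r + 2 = l^2*(-r - 1) + l*(-2*r^2 - 11*r - 9) + 24*r^3 + 50*r^2 + 18*r - 8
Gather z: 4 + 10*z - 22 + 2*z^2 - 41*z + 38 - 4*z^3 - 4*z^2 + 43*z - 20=-4*z^3 - 2*z^2 + 12*z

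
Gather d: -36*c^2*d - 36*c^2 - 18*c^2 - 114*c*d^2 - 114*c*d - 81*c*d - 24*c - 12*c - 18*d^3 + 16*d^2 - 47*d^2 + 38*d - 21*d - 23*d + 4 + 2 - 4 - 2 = -54*c^2 - 36*c - 18*d^3 + d^2*(-114*c - 31) + d*(-36*c^2 - 195*c - 6)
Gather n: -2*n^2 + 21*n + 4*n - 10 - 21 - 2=-2*n^2 + 25*n - 33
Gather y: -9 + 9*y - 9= 9*y - 18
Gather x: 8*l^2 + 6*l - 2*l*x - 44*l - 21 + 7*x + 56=8*l^2 - 38*l + x*(7 - 2*l) + 35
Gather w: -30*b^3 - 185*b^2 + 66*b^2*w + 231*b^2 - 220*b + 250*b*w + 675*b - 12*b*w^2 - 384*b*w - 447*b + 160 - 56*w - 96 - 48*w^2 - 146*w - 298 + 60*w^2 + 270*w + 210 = -30*b^3 + 46*b^2 + 8*b + w^2*(12 - 12*b) + w*(66*b^2 - 134*b + 68) - 24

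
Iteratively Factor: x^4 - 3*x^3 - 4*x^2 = (x)*(x^3 - 3*x^2 - 4*x) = x*(x - 4)*(x^2 + x) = x*(x - 4)*(x + 1)*(x)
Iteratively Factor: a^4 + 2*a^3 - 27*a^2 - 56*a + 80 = (a + 4)*(a^3 - 2*a^2 - 19*a + 20) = (a + 4)^2*(a^2 - 6*a + 5) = (a - 1)*(a + 4)^2*(a - 5)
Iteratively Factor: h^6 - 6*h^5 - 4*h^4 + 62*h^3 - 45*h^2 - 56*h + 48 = (h - 4)*(h^5 - 2*h^4 - 12*h^3 + 14*h^2 + 11*h - 12) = (h - 4)*(h - 1)*(h^4 - h^3 - 13*h^2 + h + 12) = (h - 4)*(h - 1)*(h + 3)*(h^3 - 4*h^2 - h + 4) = (h - 4)*(h - 1)^2*(h + 3)*(h^2 - 3*h - 4) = (h - 4)^2*(h - 1)^2*(h + 3)*(h + 1)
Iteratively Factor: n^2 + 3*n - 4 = (n + 4)*(n - 1)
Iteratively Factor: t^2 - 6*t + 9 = (t - 3)*(t - 3)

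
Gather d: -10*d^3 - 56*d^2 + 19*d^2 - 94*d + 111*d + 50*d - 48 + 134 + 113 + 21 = -10*d^3 - 37*d^2 + 67*d + 220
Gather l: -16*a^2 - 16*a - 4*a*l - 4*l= -16*a^2 - 16*a + l*(-4*a - 4)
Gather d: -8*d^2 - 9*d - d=-8*d^2 - 10*d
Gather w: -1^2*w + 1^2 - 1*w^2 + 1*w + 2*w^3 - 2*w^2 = 2*w^3 - 3*w^2 + 1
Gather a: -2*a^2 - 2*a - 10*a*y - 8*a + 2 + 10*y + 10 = -2*a^2 + a*(-10*y - 10) + 10*y + 12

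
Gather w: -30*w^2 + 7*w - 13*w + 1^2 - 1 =-30*w^2 - 6*w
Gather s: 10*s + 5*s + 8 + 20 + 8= 15*s + 36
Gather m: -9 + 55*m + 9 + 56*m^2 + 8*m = 56*m^2 + 63*m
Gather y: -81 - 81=-162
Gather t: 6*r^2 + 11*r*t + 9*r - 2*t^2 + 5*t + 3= 6*r^2 + 9*r - 2*t^2 + t*(11*r + 5) + 3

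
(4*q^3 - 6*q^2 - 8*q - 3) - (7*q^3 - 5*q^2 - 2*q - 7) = -3*q^3 - q^2 - 6*q + 4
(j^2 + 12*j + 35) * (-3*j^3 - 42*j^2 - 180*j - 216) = -3*j^5 - 78*j^4 - 789*j^3 - 3846*j^2 - 8892*j - 7560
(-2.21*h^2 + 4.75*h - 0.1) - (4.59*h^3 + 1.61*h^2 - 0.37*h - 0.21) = -4.59*h^3 - 3.82*h^2 + 5.12*h + 0.11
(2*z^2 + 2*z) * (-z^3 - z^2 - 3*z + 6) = -2*z^5 - 4*z^4 - 8*z^3 + 6*z^2 + 12*z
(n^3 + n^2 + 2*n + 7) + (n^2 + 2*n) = n^3 + 2*n^2 + 4*n + 7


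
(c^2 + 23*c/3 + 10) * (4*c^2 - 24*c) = 4*c^4 + 20*c^3/3 - 144*c^2 - 240*c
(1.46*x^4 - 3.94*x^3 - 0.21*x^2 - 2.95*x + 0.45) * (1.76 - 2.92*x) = -4.2632*x^5 + 14.0744*x^4 - 6.3212*x^3 + 8.2444*x^2 - 6.506*x + 0.792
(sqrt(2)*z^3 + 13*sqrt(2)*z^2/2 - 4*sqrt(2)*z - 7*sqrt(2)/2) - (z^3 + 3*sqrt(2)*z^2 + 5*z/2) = -z^3 + sqrt(2)*z^3 + 7*sqrt(2)*z^2/2 - 4*sqrt(2)*z - 5*z/2 - 7*sqrt(2)/2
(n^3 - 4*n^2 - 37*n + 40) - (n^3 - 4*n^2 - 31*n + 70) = -6*n - 30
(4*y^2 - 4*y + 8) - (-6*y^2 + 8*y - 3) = 10*y^2 - 12*y + 11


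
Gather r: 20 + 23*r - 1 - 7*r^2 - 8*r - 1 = -7*r^2 + 15*r + 18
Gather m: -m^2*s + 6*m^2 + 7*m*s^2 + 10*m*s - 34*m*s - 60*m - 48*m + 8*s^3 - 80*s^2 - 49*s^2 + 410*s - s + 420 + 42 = m^2*(6 - s) + m*(7*s^2 - 24*s - 108) + 8*s^3 - 129*s^2 + 409*s + 462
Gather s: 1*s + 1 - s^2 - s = 1 - s^2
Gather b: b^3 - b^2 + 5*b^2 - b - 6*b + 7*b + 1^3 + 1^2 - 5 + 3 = b^3 + 4*b^2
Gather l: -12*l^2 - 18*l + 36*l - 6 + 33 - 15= -12*l^2 + 18*l + 12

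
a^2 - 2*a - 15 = (a - 5)*(a + 3)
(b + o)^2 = b^2 + 2*b*o + o^2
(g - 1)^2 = g^2 - 2*g + 1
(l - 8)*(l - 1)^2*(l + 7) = l^4 - 3*l^3 - 53*l^2 + 111*l - 56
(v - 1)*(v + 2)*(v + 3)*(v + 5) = v^4 + 9*v^3 + 21*v^2 - v - 30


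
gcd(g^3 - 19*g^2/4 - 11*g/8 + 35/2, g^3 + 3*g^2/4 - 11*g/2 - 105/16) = g^2 - 3*g/4 - 35/8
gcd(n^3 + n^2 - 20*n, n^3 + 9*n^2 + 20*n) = n^2 + 5*n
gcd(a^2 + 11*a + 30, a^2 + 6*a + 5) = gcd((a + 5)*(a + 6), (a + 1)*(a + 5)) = a + 5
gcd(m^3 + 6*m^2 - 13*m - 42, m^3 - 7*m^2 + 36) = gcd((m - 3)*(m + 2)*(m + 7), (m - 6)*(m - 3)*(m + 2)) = m^2 - m - 6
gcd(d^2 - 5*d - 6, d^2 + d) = d + 1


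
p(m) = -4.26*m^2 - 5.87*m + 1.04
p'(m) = -8.52*m - 5.87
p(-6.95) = -163.93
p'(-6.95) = 53.34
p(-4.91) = -72.84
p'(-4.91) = 35.96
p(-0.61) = 3.04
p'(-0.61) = -0.67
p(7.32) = -270.19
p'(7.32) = -68.24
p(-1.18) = 2.03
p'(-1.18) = 4.18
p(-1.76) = -1.82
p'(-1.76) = 9.13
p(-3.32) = -26.43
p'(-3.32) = 22.42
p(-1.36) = 1.14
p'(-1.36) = 5.72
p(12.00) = -682.84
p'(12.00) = -108.11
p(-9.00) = -291.19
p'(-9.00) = 70.81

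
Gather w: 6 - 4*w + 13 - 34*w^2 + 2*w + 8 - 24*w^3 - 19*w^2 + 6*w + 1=-24*w^3 - 53*w^2 + 4*w + 28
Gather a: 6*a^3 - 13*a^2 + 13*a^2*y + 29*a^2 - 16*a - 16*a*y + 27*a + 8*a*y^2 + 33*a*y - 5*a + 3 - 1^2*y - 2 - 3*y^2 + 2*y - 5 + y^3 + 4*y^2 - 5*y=6*a^3 + a^2*(13*y + 16) + a*(8*y^2 + 17*y + 6) + y^3 + y^2 - 4*y - 4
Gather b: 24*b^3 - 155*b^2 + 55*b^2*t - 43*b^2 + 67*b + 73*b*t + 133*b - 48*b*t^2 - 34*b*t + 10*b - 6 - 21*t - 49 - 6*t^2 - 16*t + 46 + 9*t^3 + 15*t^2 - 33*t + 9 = 24*b^3 + b^2*(55*t - 198) + b*(-48*t^2 + 39*t + 210) + 9*t^3 + 9*t^2 - 70*t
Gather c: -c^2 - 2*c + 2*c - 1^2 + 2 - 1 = -c^2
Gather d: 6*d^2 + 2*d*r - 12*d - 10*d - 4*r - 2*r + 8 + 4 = 6*d^2 + d*(2*r - 22) - 6*r + 12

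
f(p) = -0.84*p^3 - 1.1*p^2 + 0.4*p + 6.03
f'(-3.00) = -15.68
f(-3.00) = 17.61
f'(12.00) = -388.88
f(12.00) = -1599.09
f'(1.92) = -13.11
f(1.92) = -3.20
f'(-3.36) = -20.66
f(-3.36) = 24.13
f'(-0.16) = 0.69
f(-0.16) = 5.94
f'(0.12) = 0.10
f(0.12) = 6.06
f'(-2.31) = -7.96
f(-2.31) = 9.59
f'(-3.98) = -30.76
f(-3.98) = 39.97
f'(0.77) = -2.79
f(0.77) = 5.30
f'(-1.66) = -2.89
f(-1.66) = 6.18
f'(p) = -2.52*p^2 - 2.2*p + 0.4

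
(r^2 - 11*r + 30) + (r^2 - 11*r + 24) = 2*r^2 - 22*r + 54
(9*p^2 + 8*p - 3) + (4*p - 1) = 9*p^2 + 12*p - 4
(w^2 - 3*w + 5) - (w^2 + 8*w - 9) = 14 - 11*w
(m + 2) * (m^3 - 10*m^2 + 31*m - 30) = m^4 - 8*m^3 + 11*m^2 + 32*m - 60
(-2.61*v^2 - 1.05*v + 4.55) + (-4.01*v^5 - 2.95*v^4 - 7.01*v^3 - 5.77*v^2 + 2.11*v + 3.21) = -4.01*v^5 - 2.95*v^4 - 7.01*v^3 - 8.38*v^2 + 1.06*v + 7.76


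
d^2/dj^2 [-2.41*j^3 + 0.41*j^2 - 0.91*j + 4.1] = 0.82 - 14.46*j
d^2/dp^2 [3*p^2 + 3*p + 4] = 6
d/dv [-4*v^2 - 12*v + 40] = -8*v - 12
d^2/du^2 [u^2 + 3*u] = 2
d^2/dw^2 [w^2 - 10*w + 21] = 2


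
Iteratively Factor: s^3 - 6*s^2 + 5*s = (s - 1)*(s^2 - 5*s) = s*(s - 1)*(s - 5)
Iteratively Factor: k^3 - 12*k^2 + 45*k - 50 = (k - 5)*(k^2 - 7*k + 10) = (k - 5)^2*(k - 2)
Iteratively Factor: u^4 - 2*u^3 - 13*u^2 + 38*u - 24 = (u - 3)*(u^3 + u^2 - 10*u + 8) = (u - 3)*(u + 4)*(u^2 - 3*u + 2) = (u - 3)*(u - 1)*(u + 4)*(u - 2)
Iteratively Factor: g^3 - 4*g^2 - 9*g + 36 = (g + 3)*(g^2 - 7*g + 12) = (g - 3)*(g + 3)*(g - 4)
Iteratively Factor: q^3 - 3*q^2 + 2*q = (q - 1)*(q^2 - 2*q) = (q - 2)*(q - 1)*(q)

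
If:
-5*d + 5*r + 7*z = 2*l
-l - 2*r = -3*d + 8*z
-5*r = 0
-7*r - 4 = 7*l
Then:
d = 92/133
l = -4/7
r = 0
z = 44/133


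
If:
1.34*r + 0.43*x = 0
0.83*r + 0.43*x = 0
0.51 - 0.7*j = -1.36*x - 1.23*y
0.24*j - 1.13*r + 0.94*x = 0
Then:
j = 0.00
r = 0.00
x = 0.00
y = -0.41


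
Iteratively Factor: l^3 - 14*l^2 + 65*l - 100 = (l - 5)*(l^2 - 9*l + 20) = (l - 5)*(l - 4)*(l - 5)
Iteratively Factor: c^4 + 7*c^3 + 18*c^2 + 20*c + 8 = (c + 1)*(c^3 + 6*c^2 + 12*c + 8) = (c + 1)*(c + 2)*(c^2 + 4*c + 4) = (c + 1)*(c + 2)^2*(c + 2)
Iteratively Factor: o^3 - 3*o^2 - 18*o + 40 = (o + 4)*(o^2 - 7*o + 10) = (o - 2)*(o + 4)*(o - 5)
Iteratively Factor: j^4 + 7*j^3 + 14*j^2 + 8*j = (j)*(j^3 + 7*j^2 + 14*j + 8) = j*(j + 4)*(j^2 + 3*j + 2) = j*(j + 1)*(j + 4)*(j + 2)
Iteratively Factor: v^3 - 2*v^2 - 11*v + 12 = (v + 3)*(v^2 - 5*v + 4) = (v - 1)*(v + 3)*(v - 4)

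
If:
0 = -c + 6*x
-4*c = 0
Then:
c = 0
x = 0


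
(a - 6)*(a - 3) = a^2 - 9*a + 18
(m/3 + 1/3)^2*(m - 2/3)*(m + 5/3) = m^4/9 + m^3/3 + 17*m^2/81 - 11*m/81 - 10/81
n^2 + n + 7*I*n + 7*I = (n + 1)*(n + 7*I)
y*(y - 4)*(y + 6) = y^3 + 2*y^2 - 24*y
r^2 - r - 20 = (r - 5)*(r + 4)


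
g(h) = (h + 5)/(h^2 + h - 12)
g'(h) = (-2*h - 1)*(h + 5)/(h^2 + h - 12)^2 + 1/(h^2 + h - 12) = (h^2 + h - (h + 5)*(2*h + 1) - 12)/(h^2 + h - 12)^2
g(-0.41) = -0.37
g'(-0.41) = -0.09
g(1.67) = -0.88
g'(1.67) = -0.64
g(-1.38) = -0.32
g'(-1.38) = -0.04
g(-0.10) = -0.41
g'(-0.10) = -0.11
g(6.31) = 0.33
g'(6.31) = -0.10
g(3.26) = 4.38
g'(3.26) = -16.90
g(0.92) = -0.58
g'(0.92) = -0.26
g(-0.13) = -0.40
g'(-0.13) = -0.11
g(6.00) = 0.37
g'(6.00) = -0.13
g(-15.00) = -0.05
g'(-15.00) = 0.00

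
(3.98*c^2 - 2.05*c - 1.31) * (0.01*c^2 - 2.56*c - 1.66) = 0.0398*c^4 - 10.2093*c^3 - 1.3719*c^2 + 6.7566*c + 2.1746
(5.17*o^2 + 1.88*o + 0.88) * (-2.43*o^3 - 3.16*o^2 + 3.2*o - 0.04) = -12.5631*o^5 - 20.9056*o^4 + 8.4648*o^3 + 3.0284*o^2 + 2.7408*o - 0.0352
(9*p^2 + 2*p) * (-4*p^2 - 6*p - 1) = -36*p^4 - 62*p^3 - 21*p^2 - 2*p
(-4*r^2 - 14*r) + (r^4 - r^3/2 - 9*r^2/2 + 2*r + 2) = r^4 - r^3/2 - 17*r^2/2 - 12*r + 2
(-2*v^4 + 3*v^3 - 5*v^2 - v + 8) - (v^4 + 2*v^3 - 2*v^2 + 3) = -3*v^4 + v^3 - 3*v^2 - v + 5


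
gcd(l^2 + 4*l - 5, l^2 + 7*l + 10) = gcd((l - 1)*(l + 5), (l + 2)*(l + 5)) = l + 5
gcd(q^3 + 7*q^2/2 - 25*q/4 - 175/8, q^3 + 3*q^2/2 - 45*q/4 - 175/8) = q + 5/2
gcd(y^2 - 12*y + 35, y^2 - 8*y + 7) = y - 7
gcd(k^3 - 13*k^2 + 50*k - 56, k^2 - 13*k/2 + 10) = k - 4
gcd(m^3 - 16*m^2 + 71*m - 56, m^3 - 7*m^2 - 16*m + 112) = m - 7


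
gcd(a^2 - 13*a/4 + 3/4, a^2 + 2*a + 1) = 1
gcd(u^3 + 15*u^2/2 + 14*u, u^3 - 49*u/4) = u^2 + 7*u/2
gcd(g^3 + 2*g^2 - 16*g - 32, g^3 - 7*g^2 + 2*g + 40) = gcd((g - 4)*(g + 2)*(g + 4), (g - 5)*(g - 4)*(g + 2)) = g^2 - 2*g - 8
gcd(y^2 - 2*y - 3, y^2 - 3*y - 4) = y + 1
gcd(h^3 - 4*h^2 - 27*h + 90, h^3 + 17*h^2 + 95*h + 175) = h + 5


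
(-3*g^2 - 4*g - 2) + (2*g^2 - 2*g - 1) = -g^2 - 6*g - 3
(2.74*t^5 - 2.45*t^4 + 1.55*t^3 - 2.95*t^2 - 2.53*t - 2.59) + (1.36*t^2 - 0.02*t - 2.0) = 2.74*t^5 - 2.45*t^4 + 1.55*t^3 - 1.59*t^2 - 2.55*t - 4.59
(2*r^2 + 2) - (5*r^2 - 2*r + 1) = -3*r^2 + 2*r + 1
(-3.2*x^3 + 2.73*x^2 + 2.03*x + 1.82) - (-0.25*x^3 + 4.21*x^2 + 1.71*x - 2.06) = -2.95*x^3 - 1.48*x^2 + 0.32*x + 3.88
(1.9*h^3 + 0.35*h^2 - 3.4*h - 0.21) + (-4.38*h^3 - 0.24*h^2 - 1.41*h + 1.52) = -2.48*h^3 + 0.11*h^2 - 4.81*h + 1.31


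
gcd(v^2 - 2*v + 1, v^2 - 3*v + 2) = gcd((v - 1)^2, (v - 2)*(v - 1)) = v - 1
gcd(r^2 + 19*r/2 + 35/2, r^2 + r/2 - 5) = r + 5/2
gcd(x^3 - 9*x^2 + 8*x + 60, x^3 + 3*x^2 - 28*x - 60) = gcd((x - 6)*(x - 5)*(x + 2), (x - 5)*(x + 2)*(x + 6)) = x^2 - 3*x - 10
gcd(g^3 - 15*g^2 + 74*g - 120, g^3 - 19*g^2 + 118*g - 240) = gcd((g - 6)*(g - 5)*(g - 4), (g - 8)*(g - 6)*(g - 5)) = g^2 - 11*g + 30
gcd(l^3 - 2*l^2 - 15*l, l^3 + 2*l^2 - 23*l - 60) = l^2 - 2*l - 15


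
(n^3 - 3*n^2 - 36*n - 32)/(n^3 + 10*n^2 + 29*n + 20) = (n - 8)/(n + 5)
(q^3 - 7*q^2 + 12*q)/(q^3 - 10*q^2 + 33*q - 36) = q/(q - 3)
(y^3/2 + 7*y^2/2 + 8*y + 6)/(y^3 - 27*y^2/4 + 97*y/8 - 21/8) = 4*(y^3 + 7*y^2 + 16*y + 12)/(8*y^3 - 54*y^2 + 97*y - 21)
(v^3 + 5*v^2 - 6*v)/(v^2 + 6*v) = v - 1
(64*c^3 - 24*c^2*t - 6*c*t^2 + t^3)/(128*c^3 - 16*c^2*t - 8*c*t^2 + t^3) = (-2*c + t)/(-4*c + t)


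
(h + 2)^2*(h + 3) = h^3 + 7*h^2 + 16*h + 12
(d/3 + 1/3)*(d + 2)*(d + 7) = d^3/3 + 10*d^2/3 + 23*d/3 + 14/3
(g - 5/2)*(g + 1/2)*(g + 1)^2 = g^4 - 17*g^2/4 - 9*g/2 - 5/4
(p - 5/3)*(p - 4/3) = p^2 - 3*p + 20/9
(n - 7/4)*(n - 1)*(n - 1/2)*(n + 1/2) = n^4 - 11*n^3/4 + 3*n^2/2 + 11*n/16 - 7/16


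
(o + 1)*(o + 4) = o^2 + 5*o + 4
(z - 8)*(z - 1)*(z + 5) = z^3 - 4*z^2 - 37*z + 40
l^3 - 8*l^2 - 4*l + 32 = (l - 8)*(l - 2)*(l + 2)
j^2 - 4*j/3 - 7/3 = (j - 7/3)*(j + 1)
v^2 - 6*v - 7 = (v - 7)*(v + 1)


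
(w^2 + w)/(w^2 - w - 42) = w*(w + 1)/(w^2 - w - 42)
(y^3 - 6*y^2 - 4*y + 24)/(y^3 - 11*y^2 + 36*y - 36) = (y + 2)/(y - 3)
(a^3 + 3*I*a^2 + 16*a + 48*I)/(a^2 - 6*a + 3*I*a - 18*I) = (a^2 + 16)/(a - 6)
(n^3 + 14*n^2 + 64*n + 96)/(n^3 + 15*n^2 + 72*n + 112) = (n + 6)/(n + 7)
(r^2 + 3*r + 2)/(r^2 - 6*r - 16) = (r + 1)/(r - 8)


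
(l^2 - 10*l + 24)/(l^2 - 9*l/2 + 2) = 2*(l - 6)/(2*l - 1)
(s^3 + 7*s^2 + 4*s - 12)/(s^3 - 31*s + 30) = (s + 2)/(s - 5)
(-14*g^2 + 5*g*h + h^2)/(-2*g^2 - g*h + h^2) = (7*g + h)/(g + h)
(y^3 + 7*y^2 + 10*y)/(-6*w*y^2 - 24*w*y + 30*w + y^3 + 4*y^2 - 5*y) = y*(y + 2)/(-6*w*y + 6*w + y^2 - y)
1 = 1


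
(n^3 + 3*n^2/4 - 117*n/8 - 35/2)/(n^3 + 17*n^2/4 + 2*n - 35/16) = 2*(n - 4)/(2*n - 1)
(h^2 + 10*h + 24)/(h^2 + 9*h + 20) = (h + 6)/(h + 5)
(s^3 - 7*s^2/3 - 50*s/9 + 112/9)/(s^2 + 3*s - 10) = (s^2 - s/3 - 56/9)/(s + 5)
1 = 1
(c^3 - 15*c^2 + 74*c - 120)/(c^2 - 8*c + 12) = (c^2 - 9*c + 20)/(c - 2)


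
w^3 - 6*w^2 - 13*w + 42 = (w - 7)*(w - 2)*(w + 3)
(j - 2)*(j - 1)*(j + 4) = j^3 + j^2 - 10*j + 8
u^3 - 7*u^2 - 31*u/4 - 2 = (u - 8)*(u + 1/2)^2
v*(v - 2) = v^2 - 2*v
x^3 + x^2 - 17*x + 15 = (x - 3)*(x - 1)*(x + 5)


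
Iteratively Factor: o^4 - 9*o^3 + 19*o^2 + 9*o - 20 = (o + 1)*(o^3 - 10*o^2 + 29*o - 20) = (o - 5)*(o + 1)*(o^2 - 5*o + 4) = (o - 5)*(o - 1)*(o + 1)*(o - 4)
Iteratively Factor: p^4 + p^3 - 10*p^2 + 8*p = (p + 4)*(p^3 - 3*p^2 + 2*p) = (p - 2)*(p + 4)*(p^2 - p) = p*(p - 2)*(p + 4)*(p - 1)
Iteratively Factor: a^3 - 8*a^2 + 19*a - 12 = (a - 3)*(a^2 - 5*a + 4) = (a - 4)*(a - 3)*(a - 1)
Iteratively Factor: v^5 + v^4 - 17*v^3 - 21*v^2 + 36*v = (v)*(v^4 + v^3 - 17*v^2 - 21*v + 36) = v*(v - 1)*(v^3 + 2*v^2 - 15*v - 36) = v*(v - 4)*(v - 1)*(v^2 + 6*v + 9) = v*(v - 4)*(v - 1)*(v + 3)*(v + 3)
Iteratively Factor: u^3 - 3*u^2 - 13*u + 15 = (u + 3)*(u^2 - 6*u + 5) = (u - 1)*(u + 3)*(u - 5)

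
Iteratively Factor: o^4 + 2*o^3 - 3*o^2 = (o)*(o^3 + 2*o^2 - 3*o) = o^2*(o^2 + 2*o - 3) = o^2*(o - 1)*(o + 3)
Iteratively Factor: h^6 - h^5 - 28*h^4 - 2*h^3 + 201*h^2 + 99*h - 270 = (h - 3)*(h^5 + 2*h^4 - 22*h^3 - 68*h^2 - 3*h + 90) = (h - 3)*(h + 3)*(h^4 - h^3 - 19*h^2 - 11*h + 30) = (h - 3)*(h + 2)*(h + 3)*(h^3 - 3*h^2 - 13*h + 15) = (h - 3)*(h - 1)*(h + 2)*(h + 3)*(h^2 - 2*h - 15) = (h - 5)*(h - 3)*(h - 1)*(h + 2)*(h + 3)*(h + 3)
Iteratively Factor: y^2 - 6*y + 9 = (y - 3)*(y - 3)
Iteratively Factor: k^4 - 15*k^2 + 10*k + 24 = (k + 4)*(k^3 - 4*k^2 + k + 6) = (k - 3)*(k + 4)*(k^2 - k - 2) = (k - 3)*(k + 1)*(k + 4)*(k - 2)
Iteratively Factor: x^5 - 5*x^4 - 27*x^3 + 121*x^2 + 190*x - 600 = (x + 3)*(x^4 - 8*x^3 - 3*x^2 + 130*x - 200) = (x + 3)*(x + 4)*(x^3 - 12*x^2 + 45*x - 50) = (x - 5)*(x + 3)*(x + 4)*(x^2 - 7*x + 10) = (x - 5)^2*(x + 3)*(x + 4)*(x - 2)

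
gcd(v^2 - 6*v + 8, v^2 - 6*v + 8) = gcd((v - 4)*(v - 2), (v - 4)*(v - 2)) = v^2 - 6*v + 8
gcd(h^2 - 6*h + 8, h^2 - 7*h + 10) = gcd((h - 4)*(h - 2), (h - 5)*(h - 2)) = h - 2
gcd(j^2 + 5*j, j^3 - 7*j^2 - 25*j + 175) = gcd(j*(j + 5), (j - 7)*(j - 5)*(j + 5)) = j + 5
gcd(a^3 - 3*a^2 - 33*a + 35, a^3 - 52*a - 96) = 1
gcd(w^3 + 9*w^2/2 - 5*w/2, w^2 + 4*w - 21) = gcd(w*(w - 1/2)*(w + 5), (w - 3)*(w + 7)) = 1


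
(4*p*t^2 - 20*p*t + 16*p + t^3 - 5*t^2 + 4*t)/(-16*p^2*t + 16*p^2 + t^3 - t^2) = (4 - t)/(4*p - t)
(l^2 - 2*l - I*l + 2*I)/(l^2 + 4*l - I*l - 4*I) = (l - 2)/(l + 4)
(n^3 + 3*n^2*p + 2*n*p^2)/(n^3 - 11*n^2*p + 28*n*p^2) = (n^2 + 3*n*p + 2*p^2)/(n^2 - 11*n*p + 28*p^2)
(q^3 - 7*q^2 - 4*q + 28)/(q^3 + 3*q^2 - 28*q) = (q^3 - 7*q^2 - 4*q + 28)/(q*(q^2 + 3*q - 28))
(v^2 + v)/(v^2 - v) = (v + 1)/(v - 1)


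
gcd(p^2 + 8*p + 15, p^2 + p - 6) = p + 3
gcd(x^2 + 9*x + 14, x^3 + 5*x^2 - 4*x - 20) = x + 2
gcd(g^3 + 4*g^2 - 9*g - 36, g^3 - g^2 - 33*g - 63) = g + 3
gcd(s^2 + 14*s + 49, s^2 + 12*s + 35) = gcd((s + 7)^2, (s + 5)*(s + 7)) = s + 7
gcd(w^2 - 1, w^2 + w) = w + 1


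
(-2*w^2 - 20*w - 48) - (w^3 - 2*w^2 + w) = -w^3 - 21*w - 48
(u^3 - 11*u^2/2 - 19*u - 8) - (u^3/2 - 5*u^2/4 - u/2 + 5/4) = u^3/2 - 17*u^2/4 - 37*u/2 - 37/4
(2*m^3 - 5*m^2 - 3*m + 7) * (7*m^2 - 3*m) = 14*m^5 - 41*m^4 - 6*m^3 + 58*m^2 - 21*m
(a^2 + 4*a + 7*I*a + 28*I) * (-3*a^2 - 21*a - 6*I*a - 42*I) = -3*a^4 - 33*a^3 - 27*I*a^3 - 42*a^2 - 297*I*a^2 + 462*a - 756*I*a + 1176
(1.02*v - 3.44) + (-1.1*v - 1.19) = -0.0800000000000001*v - 4.63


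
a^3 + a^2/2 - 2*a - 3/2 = (a - 3/2)*(a + 1)^2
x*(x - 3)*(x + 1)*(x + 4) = x^4 + 2*x^3 - 11*x^2 - 12*x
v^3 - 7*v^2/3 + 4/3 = (v - 2)*(v - 1)*(v + 2/3)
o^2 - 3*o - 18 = (o - 6)*(o + 3)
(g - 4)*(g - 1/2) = g^2 - 9*g/2 + 2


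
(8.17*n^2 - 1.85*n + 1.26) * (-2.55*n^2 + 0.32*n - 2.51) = -20.8335*n^4 + 7.3319*n^3 - 24.3117*n^2 + 5.0467*n - 3.1626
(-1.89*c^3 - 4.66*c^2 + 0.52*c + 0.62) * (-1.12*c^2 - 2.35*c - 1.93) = 2.1168*c^5 + 9.6607*c^4 + 14.0163*c^3 + 7.0774*c^2 - 2.4606*c - 1.1966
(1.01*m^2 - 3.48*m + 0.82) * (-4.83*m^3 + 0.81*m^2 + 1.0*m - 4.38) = -4.8783*m^5 + 17.6265*m^4 - 5.7694*m^3 - 7.2396*m^2 + 16.0624*m - 3.5916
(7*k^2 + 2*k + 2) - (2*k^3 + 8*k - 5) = -2*k^3 + 7*k^2 - 6*k + 7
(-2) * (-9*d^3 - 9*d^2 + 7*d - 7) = 18*d^3 + 18*d^2 - 14*d + 14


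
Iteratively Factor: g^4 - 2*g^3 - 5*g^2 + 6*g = (g + 2)*(g^3 - 4*g^2 + 3*g) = g*(g + 2)*(g^2 - 4*g + 3) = g*(g - 3)*(g + 2)*(g - 1)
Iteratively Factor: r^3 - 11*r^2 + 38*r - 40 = (r - 2)*(r^2 - 9*r + 20) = (r - 5)*(r - 2)*(r - 4)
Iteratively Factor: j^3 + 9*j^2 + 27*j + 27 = (j + 3)*(j^2 + 6*j + 9) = (j + 3)^2*(j + 3)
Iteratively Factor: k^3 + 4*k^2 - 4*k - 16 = (k - 2)*(k^2 + 6*k + 8) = (k - 2)*(k + 4)*(k + 2)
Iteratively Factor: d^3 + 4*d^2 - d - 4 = (d - 1)*(d^2 + 5*d + 4) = (d - 1)*(d + 1)*(d + 4)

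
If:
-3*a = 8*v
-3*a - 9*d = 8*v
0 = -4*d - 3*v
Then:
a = 0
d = 0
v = 0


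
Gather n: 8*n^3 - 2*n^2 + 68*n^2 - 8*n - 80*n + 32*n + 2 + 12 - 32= 8*n^3 + 66*n^2 - 56*n - 18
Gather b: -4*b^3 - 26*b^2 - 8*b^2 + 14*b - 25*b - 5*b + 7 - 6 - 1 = -4*b^3 - 34*b^2 - 16*b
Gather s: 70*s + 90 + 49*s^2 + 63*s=49*s^2 + 133*s + 90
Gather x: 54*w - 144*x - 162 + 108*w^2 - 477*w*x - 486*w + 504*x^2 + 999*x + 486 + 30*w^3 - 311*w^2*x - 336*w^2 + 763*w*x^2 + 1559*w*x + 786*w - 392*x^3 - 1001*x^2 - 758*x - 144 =30*w^3 - 228*w^2 + 354*w - 392*x^3 + x^2*(763*w - 497) + x*(-311*w^2 + 1082*w + 97) + 180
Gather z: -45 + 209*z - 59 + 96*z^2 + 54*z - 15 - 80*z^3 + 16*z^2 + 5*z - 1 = -80*z^3 + 112*z^2 + 268*z - 120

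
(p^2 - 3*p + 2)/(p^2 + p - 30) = (p^2 - 3*p + 2)/(p^2 + p - 30)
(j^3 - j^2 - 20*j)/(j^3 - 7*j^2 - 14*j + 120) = j/(j - 6)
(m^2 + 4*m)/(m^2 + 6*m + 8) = m/(m + 2)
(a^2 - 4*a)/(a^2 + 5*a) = (a - 4)/(a + 5)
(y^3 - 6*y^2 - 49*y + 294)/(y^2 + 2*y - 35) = (y^2 - 13*y + 42)/(y - 5)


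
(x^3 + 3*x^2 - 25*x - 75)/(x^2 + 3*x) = x - 25/x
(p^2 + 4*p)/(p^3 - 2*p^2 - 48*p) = (p + 4)/(p^2 - 2*p - 48)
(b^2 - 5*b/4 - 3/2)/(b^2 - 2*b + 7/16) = 4*(4*b^2 - 5*b - 6)/(16*b^2 - 32*b + 7)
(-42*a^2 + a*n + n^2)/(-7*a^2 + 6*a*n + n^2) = (6*a - n)/(a - n)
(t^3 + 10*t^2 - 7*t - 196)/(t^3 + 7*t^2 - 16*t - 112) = (t + 7)/(t + 4)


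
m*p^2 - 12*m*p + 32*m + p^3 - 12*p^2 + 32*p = (m + p)*(p - 8)*(p - 4)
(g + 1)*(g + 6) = g^2 + 7*g + 6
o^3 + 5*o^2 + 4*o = o*(o + 1)*(o + 4)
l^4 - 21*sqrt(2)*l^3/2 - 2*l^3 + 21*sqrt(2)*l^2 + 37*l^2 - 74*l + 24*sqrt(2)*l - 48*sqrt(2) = (l - 2)*(l - 8*sqrt(2))*(l - 3*sqrt(2))*(l + sqrt(2)/2)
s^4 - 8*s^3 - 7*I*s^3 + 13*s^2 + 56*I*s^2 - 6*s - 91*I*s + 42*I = (s - 6)*(s - 1)^2*(s - 7*I)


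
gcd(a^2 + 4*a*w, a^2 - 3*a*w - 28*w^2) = a + 4*w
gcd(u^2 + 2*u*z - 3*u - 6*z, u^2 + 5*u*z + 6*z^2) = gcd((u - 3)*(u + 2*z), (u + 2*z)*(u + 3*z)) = u + 2*z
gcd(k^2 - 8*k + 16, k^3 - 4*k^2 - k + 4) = k - 4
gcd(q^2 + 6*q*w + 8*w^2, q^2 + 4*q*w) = q + 4*w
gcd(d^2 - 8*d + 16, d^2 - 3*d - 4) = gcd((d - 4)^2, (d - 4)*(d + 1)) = d - 4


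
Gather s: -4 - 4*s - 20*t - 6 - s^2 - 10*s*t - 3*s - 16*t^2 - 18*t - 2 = -s^2 + s*(-10*t - 7) - 16*t^2 - 38*t - 12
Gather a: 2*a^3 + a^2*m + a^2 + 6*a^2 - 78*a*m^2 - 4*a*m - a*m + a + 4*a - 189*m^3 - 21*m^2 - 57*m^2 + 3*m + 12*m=2*a^3 + a^2*(m + 7) + a*(-78*m^2 - 5*m + 5) - 189*m^3 - 78*m^2 + 15*m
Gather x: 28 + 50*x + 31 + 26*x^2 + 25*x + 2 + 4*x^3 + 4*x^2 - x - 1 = 4*x^3 + 30*x^2 + 74*x + 60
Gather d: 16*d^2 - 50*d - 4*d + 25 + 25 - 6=16*d^2 - 54*d + 44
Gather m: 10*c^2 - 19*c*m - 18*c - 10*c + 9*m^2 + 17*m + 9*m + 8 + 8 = 10*c^2 - 28*c + 9*m^2 + m*(26 - 19*c) + 16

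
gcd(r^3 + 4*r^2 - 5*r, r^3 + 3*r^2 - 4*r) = r^2 - r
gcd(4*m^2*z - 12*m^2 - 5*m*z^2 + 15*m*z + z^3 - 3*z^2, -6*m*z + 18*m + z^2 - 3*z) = z - 3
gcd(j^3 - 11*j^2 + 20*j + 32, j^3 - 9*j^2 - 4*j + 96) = j^2 - 12*j + 32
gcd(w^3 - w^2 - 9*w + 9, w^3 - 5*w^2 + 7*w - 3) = w^2 - 4*w + 3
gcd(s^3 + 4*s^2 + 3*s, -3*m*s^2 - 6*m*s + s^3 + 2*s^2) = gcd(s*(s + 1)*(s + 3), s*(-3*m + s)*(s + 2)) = s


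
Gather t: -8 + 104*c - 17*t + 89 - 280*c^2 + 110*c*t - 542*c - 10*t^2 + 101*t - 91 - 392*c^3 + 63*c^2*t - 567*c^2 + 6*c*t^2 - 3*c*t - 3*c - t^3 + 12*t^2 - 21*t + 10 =-392*c^3 - 847*c^2 - 441*c - t^3 + t^2*(6*c + 2) + t*(63*c^2 + 107*c + 63)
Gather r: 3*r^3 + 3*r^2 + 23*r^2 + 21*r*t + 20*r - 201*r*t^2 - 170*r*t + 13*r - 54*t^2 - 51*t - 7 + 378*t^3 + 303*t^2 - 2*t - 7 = 3*r^3 + 26*r^2 + r*(-201*t^2 - 149*t + 33) + 378*t^3 + 249*t^2 - 53*t - 14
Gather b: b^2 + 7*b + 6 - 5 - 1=b^2 + 7*b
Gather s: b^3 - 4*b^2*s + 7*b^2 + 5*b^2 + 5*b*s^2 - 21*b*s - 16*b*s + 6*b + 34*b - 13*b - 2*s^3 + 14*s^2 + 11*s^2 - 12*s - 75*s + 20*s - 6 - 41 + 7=b^3 + 12*b^2 + 27*b - 2*s^3 + s^2*(5*b + 25) + s*(-4*b^2 - 37*b - 67) - 40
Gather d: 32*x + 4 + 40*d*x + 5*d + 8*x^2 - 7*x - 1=d*(40*x + 5) + 8*x^2 + 25*x + 3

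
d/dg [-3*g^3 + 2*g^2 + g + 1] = -9*g^2 + 4*g + 1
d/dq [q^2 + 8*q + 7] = 2*q + 8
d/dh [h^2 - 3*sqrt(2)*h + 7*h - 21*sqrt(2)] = 2*h - 3*sqrt(2) + 7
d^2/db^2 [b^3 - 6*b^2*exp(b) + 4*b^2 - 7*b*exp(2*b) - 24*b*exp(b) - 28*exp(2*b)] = -6*b^2*exp(b) - 28*b*exp(2*b) - 48*b*exp(b) + 6*b - 140*exp(2*b) - 60*exp(b) + 8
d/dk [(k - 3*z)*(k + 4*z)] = 2*k + z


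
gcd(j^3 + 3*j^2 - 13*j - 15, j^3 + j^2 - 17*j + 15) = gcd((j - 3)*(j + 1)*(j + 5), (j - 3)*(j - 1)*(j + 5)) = j^2 + 2*j - 15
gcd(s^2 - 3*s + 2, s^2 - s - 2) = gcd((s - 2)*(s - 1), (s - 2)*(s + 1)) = s - 2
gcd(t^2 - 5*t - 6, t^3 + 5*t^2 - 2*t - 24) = 1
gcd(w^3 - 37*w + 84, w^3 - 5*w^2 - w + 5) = 1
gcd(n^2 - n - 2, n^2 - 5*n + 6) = n - 2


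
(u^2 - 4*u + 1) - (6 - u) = u^2 - 3*u - 5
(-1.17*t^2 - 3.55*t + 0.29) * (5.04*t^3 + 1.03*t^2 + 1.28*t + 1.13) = -5.8968*t^5 - 19.0971*t^4 - 3.6925*t^3 - 5.5674*t^2 - 3.6403*t + 0.3277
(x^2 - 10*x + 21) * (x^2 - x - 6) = x^4 - 11*x^3 + 25*x^2 + 39*x - 126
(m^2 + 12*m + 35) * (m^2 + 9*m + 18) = m^4 + 21*m^3 + 161*m^2 + 531*m + 630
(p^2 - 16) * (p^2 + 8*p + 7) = p^4 + 8*p^3 - 9*p^2 - 128*p - 112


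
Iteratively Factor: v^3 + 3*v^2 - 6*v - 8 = (v + 1)*(v^2 + 2*v - 8) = (v - 2)*(v + 1)*(v + 4)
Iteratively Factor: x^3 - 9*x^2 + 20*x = (x - 4)*(x^2 - 5*x) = x*(x - 4)*(x - 5)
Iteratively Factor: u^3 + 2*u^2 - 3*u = (u - 1)*(u^2 + 3*u) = u*(u - 1)*(u + 3)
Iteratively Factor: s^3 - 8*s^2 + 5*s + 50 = (s - 5)*(s^2 - 3*s - 10) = (s - 5)*(s + 2)*(s - 5)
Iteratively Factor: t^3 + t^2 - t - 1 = (t - 1)*(t^2 + 2*t + 1) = (t - 1)*(t + 1)*(t + 1)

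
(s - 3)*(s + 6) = s^2 + 3*s - 18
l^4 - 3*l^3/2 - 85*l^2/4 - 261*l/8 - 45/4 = (l - 6)*(l + 1/2)*(l + 3/2)*(l + 5/2)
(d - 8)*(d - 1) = d^2 - 9*d + 8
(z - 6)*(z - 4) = z^2 - 10*z + 24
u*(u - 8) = u^2 - 8*u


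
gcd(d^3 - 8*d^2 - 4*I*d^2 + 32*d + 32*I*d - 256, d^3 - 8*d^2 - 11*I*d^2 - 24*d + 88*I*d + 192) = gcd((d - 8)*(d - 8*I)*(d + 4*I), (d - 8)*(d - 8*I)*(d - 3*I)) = d^2 + d*(-8 - 8*I) + 64*I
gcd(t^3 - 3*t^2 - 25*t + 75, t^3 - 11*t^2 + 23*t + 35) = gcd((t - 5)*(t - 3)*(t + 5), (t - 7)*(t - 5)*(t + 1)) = t - 5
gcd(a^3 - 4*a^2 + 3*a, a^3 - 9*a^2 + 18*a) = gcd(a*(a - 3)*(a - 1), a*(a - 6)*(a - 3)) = a^2 - 3*a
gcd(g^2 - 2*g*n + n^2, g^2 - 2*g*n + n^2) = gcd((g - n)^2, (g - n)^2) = g^2 - 2*g*n + n^2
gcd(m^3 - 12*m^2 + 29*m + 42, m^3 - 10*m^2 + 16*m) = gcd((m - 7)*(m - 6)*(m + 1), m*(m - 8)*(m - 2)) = 1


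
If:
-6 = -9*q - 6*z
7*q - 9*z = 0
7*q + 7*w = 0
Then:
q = 18/41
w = -18/41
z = 14/41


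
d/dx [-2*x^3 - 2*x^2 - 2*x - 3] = -6*x^2 - 4*x - 2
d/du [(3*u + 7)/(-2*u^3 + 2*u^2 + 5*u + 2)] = (12*u^3 + 36*u^2 - 28*u - 29)/(4*u^6 - 8*u^5 - 16*u^4 + 12*u^3 + 33*u^2 + 20*u + 4)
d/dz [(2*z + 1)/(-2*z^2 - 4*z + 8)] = (z^2 + z + 5)/(z^4 + 4*z^3 - 4*z^2 - 16*z + 16)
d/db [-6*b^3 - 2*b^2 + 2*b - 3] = -18*b^2 - 4*b + 2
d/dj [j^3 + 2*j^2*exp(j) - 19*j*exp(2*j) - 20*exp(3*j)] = 2*j^2*exp(j) + 3*j^2 - 38*j*exp(2*j) + 4*j*exp(j) - 60*exp(3*j) - 19*exp(2*j)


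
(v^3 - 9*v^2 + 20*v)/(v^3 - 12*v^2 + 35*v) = (v - 4)/(v - 7)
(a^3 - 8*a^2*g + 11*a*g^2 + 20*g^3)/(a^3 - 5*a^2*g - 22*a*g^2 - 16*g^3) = (a^2 - 9*a*g + 20*g^2)/(a^2 - 6*a*g - 16*g^2)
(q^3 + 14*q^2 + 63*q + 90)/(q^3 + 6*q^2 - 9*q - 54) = (q + 5)/(q - 3)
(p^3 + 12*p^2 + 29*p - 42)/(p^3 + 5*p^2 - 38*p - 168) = (p^2 + 5*p - 6)/(p^2 - 2*p - 24)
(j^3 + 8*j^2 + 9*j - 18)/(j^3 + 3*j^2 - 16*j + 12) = (j + 3)/(j - 2)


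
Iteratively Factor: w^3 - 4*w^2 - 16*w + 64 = (w - 4)*(w^2 - 16) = (w - 4)*(w + 4)*(w - 4)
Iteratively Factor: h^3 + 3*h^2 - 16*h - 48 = (h - 4)*(h^2 + 7*h + 12) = (h - 4)*(h + 4)*(h + 3)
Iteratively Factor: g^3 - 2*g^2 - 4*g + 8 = (g + 2)*(g^2 - 4*g + 4) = (g - 2)*(g + 2)*(g - 2)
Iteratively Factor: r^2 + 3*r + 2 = (r + 1)*(r + 2)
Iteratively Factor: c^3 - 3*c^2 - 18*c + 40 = (c - 2)*(c^2 - c - 20) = (c - 5)*(c - 2)*(c + 4)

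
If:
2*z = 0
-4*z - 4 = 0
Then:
No Solution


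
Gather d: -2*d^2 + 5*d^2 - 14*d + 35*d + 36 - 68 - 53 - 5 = 3*d^2 + 21*d - 90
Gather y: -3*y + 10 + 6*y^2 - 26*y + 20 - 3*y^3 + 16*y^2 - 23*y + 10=-3*y^3 + 22*y^2 - 52*y + 40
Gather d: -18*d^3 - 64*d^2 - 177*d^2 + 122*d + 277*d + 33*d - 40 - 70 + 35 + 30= -18*d^3 - 241*d^2 + 432*d - 45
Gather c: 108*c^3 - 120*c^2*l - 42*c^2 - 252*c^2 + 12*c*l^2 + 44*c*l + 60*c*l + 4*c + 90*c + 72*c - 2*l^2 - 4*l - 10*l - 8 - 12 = 108*c^3 + c^2*(-120*l - 294) + c*(12*l^2 + 104*l + 166) - 2*l^2 - 14*l - 20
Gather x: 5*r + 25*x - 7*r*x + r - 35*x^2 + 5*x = 6*r - 35*x^2 + x*(30 - 7*r)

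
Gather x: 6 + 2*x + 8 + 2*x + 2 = 4*x + 16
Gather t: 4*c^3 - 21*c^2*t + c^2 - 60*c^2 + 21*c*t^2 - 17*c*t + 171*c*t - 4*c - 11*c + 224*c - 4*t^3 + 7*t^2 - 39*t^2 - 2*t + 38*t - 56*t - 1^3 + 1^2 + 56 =4*c^3 - 59*c^2 + 209*c - 4*t^3 + t^2*(21*c - 32) + t*(-21*c^2 + 154*c - 20) + 56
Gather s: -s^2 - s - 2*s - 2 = -s^2 - 3*s - 2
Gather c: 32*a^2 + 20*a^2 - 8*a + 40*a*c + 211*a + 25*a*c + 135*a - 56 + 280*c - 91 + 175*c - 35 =52*a^2 + 338*a + c*(65*a + 455) - 182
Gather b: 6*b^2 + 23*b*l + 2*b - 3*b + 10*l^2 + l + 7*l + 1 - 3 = 6*b^2 + b*(23*l - 1) + 10*l^2 + 8*l - 2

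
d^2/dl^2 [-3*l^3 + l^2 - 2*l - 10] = 2 - 18*l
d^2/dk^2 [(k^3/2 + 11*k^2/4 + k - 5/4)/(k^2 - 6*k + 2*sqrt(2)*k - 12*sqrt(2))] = (-46*sqrt(2)*k^3 + 158*k^3 - 303*k^2 + 828*sqrt(2)*k^2 + 114*sqrt(2)*k + 1818*k - 228*sqrt(2) + 3140)/(2*(k^6 - 18*k^5 + 6*sqrt(2)*k^5 - 108*sqrt(2)*k^4 + 132*k^4 - 648*k^3 + 664*sqrt(2)*k^3 - 1584*sqrt(2)*k^2 + 2592*k^2 - 5184*k + 1728*sqrt(2)*k - 3456*sqrt(2)))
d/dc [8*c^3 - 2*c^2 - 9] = 4*c*(6*c - 1)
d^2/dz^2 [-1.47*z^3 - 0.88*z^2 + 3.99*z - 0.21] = -8.82*z - 1.76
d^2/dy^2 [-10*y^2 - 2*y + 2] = -20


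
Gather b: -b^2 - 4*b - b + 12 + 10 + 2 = -b^2 - 5*b + 24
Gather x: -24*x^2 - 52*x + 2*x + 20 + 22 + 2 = -24*x^2 - 50*x + 44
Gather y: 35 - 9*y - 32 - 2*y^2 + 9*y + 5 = 8 - 2*y^2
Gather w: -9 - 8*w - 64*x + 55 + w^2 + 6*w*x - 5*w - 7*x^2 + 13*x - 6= w^2 + w*(6*x - 13) - 7*x^2 - 51*x + 40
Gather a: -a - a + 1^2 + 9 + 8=18 - 2*a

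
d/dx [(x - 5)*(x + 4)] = 2*x - 1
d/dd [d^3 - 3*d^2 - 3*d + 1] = 3*d^2 - 6*d - 3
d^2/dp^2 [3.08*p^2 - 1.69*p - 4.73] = 6.16000000000000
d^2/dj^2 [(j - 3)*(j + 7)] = 2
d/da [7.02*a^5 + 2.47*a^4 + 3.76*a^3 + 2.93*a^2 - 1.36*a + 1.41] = 35.1*a^4 + 9.88*a^3 + 11.28*a^2 + 5.86*a - 1.36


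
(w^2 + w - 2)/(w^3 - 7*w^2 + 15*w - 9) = (w + 2)/(w^2 - 6*w + 9)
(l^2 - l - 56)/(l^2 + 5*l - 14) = (l - 8)/(l - 2)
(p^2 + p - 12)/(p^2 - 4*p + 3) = (p + 4)/(p - 1)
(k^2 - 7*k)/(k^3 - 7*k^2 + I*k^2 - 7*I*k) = 1/(k + I)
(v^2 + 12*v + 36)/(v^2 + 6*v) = (v + 6)/v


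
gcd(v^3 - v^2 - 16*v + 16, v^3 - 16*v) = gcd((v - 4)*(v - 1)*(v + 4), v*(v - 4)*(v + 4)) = v^2 - 16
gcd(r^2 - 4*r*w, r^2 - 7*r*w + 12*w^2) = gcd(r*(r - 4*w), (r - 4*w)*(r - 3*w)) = r - 4*w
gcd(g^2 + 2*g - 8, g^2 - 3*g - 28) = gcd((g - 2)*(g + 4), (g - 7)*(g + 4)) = g + 4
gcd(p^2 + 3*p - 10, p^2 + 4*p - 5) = p + 5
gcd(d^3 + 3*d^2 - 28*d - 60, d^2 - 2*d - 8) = d + 2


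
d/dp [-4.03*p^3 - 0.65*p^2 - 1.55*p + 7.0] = -12.09*p^2 - 1.3*p - 1.55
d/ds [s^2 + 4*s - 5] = 2*s + 4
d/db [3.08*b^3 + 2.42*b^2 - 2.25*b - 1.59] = 9.24*b^2 + 4.84*b - 2.25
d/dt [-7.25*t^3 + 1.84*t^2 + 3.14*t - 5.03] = -21.75*t^2 + 3.68*t + 3.14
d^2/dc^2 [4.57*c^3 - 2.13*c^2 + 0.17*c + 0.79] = 27.42*c - 4.26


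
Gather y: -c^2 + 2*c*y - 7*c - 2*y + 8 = -c^2 - 7*c + y*(2*c - 2) + 8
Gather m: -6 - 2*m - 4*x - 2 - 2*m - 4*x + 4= -4*m - 8*x - 4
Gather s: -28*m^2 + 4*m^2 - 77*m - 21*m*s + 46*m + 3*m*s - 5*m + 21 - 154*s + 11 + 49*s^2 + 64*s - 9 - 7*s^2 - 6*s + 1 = -24*m^2 - 36*m + 42*s^2 + s*(-18*m - 96) + 24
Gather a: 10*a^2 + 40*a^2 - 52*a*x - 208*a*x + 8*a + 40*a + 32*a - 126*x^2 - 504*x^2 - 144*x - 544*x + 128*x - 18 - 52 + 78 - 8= 50*a^2 + a*(80 - 260*x) - 630*x^2 - 560*x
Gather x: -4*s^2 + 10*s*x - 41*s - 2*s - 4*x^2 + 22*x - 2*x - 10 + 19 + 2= -4*s^2 - 43*s - 4*x^2 + x*(10*s + 20) + 11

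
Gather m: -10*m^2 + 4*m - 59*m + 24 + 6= -10*m^2 - 55*m + 30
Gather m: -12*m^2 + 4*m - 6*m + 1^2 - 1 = -12*m^2 - 2*m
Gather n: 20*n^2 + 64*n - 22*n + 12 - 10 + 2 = 20*n^2 + 42*n + 4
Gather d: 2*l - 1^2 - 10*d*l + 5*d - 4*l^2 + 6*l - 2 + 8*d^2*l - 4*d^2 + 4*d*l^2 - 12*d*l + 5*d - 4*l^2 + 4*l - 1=d^2*(8*l - 4) + d*(4*l^2 - 22*l + 10) - 8*l^2 + 12*l - 4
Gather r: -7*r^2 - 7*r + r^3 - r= r^3 - 7*r^2 - 8*r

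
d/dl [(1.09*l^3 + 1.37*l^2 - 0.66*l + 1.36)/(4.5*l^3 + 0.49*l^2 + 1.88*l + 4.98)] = (-5.6309*l^4 + 10.0384*l^3 + 0.823599999999999*l^2 + 12.3124*l - 5.8436)/(20.25*l^6 + 4.41*l^5 + 17.1601*l^4 + 46.6624*l^3 + 8.4148*l^2 + 18.7248*l + 24.8004)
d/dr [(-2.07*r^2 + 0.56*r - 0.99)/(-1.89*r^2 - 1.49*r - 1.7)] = (4.1427*r^2 + 3.2958*r - 2.4271)/(3.5721*r^4 + 5.6322*r^3 + 8.6461*r^2 + 5.066*r + 2.89)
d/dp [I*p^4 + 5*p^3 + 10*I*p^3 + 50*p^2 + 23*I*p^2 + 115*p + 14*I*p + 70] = 4*I*p^3 + p^2*(15 + 30*I) + p*(100 + 46*I) + 115 + 14*I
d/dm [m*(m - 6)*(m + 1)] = 3*m^2 - 10*m - 6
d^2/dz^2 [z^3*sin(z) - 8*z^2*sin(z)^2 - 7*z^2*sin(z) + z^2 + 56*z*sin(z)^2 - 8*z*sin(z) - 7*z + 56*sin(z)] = -z^3*sin(z) + 7*z^2*sin(z) + 6*z^2*cos(z) - 16*z^2*cos(2*z) + 14*z*sin(z) - 32*z*sin(2*z) - 28*z*cos(z) + 112*z*cos(2*z) - 70*sin(z) + 112*sin(2*z) - 16*cos(z) + 8*cos(2*z) - 6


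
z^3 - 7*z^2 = z^2*(z - 7)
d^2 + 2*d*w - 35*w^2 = (d - 5*w)*(d + 7*w)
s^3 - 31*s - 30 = (s - 6)*(s + 1)*(s + 5)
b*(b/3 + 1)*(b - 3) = b^3/3 - 3*b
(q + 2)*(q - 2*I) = q^2 + 2*q - 2*I*q - 4*I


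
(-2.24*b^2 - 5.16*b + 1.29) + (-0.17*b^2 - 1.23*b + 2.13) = -2.41*b^2 - 6.39*b + 3.42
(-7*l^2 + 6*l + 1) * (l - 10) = -7*l^3 + 76*l^2 - 59*l - 10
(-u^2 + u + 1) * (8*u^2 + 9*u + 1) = -8*u^4 - u^3 + 16*u^2 + 10*u + 1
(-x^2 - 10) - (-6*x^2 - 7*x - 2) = 5*x^2 + 7*x - 8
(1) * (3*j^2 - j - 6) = 3*j^2 - j - 6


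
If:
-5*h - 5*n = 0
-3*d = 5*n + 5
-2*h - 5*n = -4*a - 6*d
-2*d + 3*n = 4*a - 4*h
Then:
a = 15/32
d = -5/8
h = 5/8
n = -5/8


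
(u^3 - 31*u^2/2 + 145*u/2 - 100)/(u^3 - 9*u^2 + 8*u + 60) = (u^2 - 21*u/2 + 20)/(u^2 - 4*u - 12)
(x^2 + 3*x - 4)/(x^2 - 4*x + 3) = (x + 4)/(x - 3)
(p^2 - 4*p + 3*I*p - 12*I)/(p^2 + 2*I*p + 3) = (p - 4)/(p - I)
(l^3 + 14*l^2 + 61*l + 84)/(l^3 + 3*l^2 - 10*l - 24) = (l^2 + 10*l + 21)/(l^2 - l - 6)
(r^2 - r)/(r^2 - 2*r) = (r - 1)/(r - 2)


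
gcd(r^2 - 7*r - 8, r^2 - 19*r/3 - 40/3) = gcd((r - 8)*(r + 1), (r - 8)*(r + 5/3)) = r - 8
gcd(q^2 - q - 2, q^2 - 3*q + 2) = q - 2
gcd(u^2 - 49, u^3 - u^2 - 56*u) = u + 7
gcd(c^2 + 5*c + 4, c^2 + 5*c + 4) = c^2 + 5*c + 4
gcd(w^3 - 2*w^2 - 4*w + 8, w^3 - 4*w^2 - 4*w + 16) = w^2 - 4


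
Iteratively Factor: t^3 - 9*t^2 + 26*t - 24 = (t - 4)*(t^2 - 5*t + 6) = (t - 4)*(t - 2)*(t - 3)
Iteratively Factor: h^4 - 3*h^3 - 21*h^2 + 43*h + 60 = (h + 1)*(h^3 - 4*h^2 - 17*h + 60) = (h + 1)*(h + 4)*(h^2 - 8*h + 15) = (h - 5)*(h + 1)*(h + 4)*(h - 3)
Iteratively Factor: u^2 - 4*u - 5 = (u - 5)*(u + 1)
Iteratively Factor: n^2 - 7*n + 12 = (n - 4)*(n - 3)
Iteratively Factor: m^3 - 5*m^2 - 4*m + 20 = (m + 2)*(m^2 - 7*m + 10) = (m - 2)*(m + 2)*(m - 5)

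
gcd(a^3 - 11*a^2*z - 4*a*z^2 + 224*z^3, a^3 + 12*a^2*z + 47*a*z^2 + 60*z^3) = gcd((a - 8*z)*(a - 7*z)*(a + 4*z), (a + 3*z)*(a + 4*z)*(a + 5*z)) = a + 4*z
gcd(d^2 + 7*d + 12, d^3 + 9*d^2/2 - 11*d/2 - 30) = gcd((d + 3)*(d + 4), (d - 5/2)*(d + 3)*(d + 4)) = d^2 + 7*d + 12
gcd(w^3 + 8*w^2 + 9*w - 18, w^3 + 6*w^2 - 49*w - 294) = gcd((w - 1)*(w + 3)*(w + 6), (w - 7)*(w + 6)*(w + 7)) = w + 6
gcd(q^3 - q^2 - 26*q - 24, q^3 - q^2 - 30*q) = q - 6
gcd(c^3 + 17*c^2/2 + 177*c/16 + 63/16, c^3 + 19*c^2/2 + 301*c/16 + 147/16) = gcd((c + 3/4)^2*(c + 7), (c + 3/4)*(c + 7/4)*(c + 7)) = c^2 + 31*c/4 + 21/4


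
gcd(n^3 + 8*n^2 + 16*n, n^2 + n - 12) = n + 4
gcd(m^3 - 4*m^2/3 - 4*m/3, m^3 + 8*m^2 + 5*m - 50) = m - 2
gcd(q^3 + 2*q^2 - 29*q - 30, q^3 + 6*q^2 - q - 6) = q^2 + 7*q + 6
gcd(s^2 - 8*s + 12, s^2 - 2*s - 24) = s - 6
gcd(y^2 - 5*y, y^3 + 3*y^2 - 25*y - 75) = y - 5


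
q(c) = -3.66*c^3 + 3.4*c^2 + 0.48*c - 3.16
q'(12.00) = -1499.04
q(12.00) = -5832.28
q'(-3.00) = -118.74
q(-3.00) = 124.82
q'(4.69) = -209.15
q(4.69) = -303.69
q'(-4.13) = -214.89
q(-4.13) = 310.68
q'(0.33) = 1.53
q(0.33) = -2.76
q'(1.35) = -10.35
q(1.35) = -5.32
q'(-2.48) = -83.92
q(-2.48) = 72.39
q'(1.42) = -12.00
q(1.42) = -6.10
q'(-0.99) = -17.01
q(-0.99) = 3.25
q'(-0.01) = 0.41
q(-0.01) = -3.16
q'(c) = -10.98*c^2 + 6.8*c + 0.48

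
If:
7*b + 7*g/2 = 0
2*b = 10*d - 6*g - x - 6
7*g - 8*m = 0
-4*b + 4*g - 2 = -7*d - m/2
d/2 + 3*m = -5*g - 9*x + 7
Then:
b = 1312/9005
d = 4986/9005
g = -2624/9005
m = -2296/9005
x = 1790/1801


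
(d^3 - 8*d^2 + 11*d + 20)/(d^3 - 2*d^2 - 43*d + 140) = (d + 1)/(d + 7)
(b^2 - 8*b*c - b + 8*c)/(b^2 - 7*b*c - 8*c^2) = (b - 1)/(b + c)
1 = 1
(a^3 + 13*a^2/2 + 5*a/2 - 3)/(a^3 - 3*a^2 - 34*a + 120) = (2*a^2 + a - 1)/(2*(a^2 - 9*a + 20))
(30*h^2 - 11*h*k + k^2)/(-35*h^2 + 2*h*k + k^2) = (-6*h + k)/(7*h + k)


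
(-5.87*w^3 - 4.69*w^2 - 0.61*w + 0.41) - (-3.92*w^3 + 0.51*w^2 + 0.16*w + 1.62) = -1.95*w^3 - 5.2*w^2 - 0.77*w - 1.21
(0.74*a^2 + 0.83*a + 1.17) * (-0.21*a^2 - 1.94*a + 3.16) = -0.1554*a^4 - 1.6099*a^3 + 0.4825*a^2 + 0.353*a + 3.6972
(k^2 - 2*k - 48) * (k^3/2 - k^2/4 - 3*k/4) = k^5/2 - 5*k^4/4 - 97*k^3/4 + 27*k^2/2 + 36*k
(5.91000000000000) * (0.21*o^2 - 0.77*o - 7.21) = 1.2411*o^2 - 4.5507*o - 42.6111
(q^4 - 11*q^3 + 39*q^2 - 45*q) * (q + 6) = q^5 - 5*q^4 - 27*q^3 + 189*q^2 - 270*q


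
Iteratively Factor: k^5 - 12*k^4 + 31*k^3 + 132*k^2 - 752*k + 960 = (k + 4)*(k^4 - 16*k^3 + 95*k^2 - 248*k + 240) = (k - 3)*(k + 4)*(k^3 - 13*k^2 + 56*k - 80) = (k - 4)*(k - 3)*(k + 4)*(k^2 - 9*k + 20) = (k - 5)*(k - 4)*(k - 3)*(k + 4)*(k - 4)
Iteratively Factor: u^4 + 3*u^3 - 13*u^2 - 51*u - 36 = (u + 1)*(u^3 + 2*u^2 - 15*u - 36) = (u + 1)*(u + 3)*(u^2 - u - 12) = (u + 1)*(u + 3)^2*(u - 4)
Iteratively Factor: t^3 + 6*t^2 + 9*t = (t + 3)*(t^2 + 3*t) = (t + 3)^2*(t)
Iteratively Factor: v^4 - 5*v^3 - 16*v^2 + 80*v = (v + 4)*(v^3 - 9*v^2 + 20*v) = (v - 4)*(v + 4)*(v^2 - 5*v) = v*(v - 4)*(v + 4)*(v - 5)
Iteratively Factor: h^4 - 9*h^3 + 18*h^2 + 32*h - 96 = (h - 4)*(h^3 - 5*h^2 - 2*h + 24) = (h - 4)*(h - 3)*(h^2 - 2*h - 8) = (h - 4)^2*(h - 3)*(h + 2)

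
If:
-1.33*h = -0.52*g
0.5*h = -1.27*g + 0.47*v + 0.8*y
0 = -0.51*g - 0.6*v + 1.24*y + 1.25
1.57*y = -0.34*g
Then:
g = 0.44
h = 0.17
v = 1.52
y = -0.09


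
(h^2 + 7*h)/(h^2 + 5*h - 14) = h/(h - 2)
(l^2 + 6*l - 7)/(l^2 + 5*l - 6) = (l + 7)/(l + 6)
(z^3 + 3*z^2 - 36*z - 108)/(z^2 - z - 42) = (z^2 - 3*z - 18)/(z - 7)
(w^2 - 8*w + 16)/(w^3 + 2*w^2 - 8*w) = (w^2 - 8*w + 16)/(w*(w^2 + 2*w - 8))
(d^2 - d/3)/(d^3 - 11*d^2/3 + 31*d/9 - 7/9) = 3*d/(3*d^2 - 10*d + 7)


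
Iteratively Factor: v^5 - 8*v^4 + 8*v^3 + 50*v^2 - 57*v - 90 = (v - 3)*(v^4 - 5*v^3 - 7*v^2 + 29*v + 30) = (v - 5)*(v - 3)*(v^3 - 7*v - 6) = (v - 5)*(v - 3)*(v + 2)*(v^2 - 2*v - 3) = (v - 5)*(v - 3)*(v + 1)*(v + 2)*(v - 3)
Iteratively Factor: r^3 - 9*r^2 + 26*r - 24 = (r - 4)*(r^2 - 5*r + 6) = (r - 4)*(r - 3)*(r - 2)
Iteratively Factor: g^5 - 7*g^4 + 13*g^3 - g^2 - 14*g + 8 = (g - 1)*(g^4 - 6*g^3 + 7*g^2 + 6*g - 8) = (g - 4)*(g - 1)*(g^3 - 2*g^2 - g + 2) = (g - 4)*(g - 1)^2*(g^2 - g - 2) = (g - 4)*(g - 1)^2*(g + 1)*(g - 2)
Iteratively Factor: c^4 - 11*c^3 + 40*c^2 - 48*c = (c - 4)*(c^3 - 7*c^2 + 12*c) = (c - 4)^2*(c^2 - 3*c) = (c - 4)^2*(c - 3)*(c)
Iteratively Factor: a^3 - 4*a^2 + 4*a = (a)*(a^2 - 4*a + 4) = a*(a - 2)*(a - 2)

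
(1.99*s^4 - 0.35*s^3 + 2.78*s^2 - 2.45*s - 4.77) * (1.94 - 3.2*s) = -6.368*s^5 + 4.9806*s^4 - 9.575*s^3 + 13.2332*s^2 + 10.511*s - 9.2538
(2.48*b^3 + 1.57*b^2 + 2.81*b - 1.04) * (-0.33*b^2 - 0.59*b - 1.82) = -0.8184*b^5 - 1.9813*b^4 - 6.3672*b^3 - 4.1721*b^2 - 4.5006*b + 1.8928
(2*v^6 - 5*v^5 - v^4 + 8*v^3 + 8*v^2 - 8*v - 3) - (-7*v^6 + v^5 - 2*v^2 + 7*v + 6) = 9*v^6 - 6*v^5 - v^4 + 8*v^3 + 10*v^2 - 15*v - 9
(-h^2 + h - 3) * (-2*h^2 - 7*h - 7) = 2*h^4 + 5*h^3 + 6*h^2 + 14*h + 21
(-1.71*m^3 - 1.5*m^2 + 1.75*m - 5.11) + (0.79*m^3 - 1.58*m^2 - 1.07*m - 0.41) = -0.92*m^3 - 3.08*m^2 + 0.68*m - 5.52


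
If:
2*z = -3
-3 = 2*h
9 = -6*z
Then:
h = -3/2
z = -3/2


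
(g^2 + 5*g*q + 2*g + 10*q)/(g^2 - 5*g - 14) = (g + 5*q)/(g - 7)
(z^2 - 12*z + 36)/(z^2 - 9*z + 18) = (z - 6)/(z - 3)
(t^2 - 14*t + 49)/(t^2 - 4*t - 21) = (t - 7)/(t + 3)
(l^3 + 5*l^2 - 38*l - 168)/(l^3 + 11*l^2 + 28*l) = (l - 6)/l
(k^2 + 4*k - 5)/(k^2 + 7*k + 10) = (k - 1)/(k + 2)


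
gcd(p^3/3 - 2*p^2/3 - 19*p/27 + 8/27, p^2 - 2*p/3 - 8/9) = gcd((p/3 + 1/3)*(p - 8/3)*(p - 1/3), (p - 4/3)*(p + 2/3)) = 1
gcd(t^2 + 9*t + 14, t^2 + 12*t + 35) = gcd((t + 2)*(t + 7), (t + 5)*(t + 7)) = t + 7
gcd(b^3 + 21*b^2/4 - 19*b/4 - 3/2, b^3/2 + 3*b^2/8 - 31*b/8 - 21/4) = 1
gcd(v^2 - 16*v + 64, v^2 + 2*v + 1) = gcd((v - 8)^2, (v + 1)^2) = 1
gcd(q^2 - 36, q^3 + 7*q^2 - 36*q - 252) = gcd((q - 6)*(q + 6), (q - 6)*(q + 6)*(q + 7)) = q^2 - 36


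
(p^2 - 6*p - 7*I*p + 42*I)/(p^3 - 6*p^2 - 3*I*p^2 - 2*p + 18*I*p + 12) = (p - 7*I)/(p^2 - 3*I*p - 2)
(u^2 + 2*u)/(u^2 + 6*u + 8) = u/(u + 4)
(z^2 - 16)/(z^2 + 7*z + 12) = (z - 4)/(z + 3)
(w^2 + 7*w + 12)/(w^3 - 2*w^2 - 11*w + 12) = (w + 4)/(w^2 - 5*w + 4)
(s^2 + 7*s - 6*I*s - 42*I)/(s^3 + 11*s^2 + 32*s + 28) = (s - 6*I)/(s^2 + 4*s + 4)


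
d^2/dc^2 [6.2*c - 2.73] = 0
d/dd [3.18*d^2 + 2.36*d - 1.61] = 6.36*d + 2.36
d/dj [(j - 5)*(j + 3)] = 2*j - 2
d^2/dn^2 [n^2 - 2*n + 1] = 2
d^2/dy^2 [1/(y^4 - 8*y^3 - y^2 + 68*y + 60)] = 2*((-6*y^2 + 24*y + 1)*(y^4 - 8*y^3 - y^2 + 68*y + 60) + 4*(2*y^3 - 12*y^2 - y + 34)^2)/(y^4 - 8*y^3 - y^2 + 68*y + 60)^3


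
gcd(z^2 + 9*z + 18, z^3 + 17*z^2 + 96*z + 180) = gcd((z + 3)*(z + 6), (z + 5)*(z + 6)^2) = z + 6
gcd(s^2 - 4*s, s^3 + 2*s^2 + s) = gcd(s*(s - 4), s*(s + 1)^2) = s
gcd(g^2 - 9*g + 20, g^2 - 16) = g - 4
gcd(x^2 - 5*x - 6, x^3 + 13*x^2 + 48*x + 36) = x + 1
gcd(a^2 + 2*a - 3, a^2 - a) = a - 1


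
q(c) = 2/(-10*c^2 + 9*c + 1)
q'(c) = 2*(20*c - 9)/(-10*c^2 + 9*c + 1)^2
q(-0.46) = -0.38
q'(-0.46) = -1.32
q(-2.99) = -0.02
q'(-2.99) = -0.01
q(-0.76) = -0.17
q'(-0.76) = -0.36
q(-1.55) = -0.05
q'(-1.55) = -0.06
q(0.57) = 0.69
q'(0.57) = 0.58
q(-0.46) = -0.38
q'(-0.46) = -1.32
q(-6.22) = -0.00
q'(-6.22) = -0.00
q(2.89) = -0.04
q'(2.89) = 0.03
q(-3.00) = -0.02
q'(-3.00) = -0.01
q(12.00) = 0.00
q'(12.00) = 0.00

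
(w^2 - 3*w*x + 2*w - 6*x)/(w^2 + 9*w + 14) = (w - 3*x)/(w + 7)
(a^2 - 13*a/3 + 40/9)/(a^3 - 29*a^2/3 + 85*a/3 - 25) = (a - 8/3)/(a^2 - 8*a + 15)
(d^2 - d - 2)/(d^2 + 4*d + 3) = (d - 2)/(d + 3)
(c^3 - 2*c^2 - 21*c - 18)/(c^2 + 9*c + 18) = (c^2 - 5*c - 6)/(c + 6)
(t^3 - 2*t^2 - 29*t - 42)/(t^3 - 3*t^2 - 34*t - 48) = (t - 7)/(t - 8)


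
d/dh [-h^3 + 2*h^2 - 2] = h*(4 - 3*h)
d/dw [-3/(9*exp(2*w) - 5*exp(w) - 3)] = (54*exp(w) - 15)*exp(w)/(-9*exp(2*w) + 5*exp(w) + 3)^2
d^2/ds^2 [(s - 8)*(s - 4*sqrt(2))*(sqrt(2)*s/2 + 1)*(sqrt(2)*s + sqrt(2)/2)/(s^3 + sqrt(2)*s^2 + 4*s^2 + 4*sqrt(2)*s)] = 4*(21*s^6 + 23*sqrt(2)*s^6 + 87*sqrt(2)*s^5 + 138*s^5 + 270*s^4 + 234*sqrt(2)*s^4 + 314*sqrt(2)*s^3 + 668*s^3 + 576*sqrt(2)*s^2 + 864*s^2 + 384*s + 768*sqrt(2)*s + 512)/(s^3*(s^6 + 3*sqrt(2)*s^5 + 12*s^5 + 36*sqrt(2)*s^4 + 54*s^4 + 136*s^3 + 146*sqrt(2)*s^3 + 288*s^2 + 216*sqrt(2)*s^2 + 96*sqrt(2)*s + 384*s + 128*sqrt(2)))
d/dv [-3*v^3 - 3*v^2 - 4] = 3*v*(-3*v - 2)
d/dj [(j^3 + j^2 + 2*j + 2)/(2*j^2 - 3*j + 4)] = (2*j^4 - 6*j^3 + 5*j^2 + 14)/(4*j^4 - 12*j^3 + 25*j^2 - 24*j + 16)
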